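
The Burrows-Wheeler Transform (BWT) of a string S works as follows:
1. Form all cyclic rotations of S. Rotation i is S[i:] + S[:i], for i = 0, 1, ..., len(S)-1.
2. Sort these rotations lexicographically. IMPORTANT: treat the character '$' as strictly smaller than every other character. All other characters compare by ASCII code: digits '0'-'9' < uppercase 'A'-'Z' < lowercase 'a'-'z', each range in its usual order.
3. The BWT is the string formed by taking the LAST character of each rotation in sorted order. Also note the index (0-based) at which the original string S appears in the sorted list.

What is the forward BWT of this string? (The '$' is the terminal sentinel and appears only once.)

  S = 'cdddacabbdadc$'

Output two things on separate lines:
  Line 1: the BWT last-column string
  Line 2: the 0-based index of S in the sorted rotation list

Answer: ccddabda$dbadc
8

Derivation:
All 14 rotations (rotation i = S[i:]+S[:i]):
  rot[0] = cdddacabbdadc$
  rot[1] = dddacabbdadc$c
  rot[2] = ddacabbdadc$cd
  rot[3] = dacabbdadc$cdd
  rot[4] = acabbdadc$cddd
  rot[5] = cabbdadc$cddda
  rot[6] = abbdadc$cdddac
  rot[7] = bbdadc$cdddaca
  rot[8] = bdadc$cdddacab
  rot[9] = dadc$cdddacabb
  rot[10] = adc$cdddacabbd
  rot[11] = dc$cdddacabbda
  rot[12] = c$cdddacabbdad
  rot[13] = $cdddacabbdadc
Sorted (with $ < everything):
  sorted[0] = $cdddacabbdadc  (last char: 'c')
  sorted[1] = abbdadc$cdddac  (last char: 'c')
  sorted[2] = acabbdadc$cddd  (last char: 'd')
  sorted[3] = adc$cdddacabbd  (last char: 'd')
  sorted[4] = bbdadc$cdddaca  (last char: 'a')
  sorted[5] = bdadc$cdddacab  (last char: 'b')
  sorted[6] = c$cdddacabbdad  (last char: 'd')
  sorted[7] = cabbdadc$cddda  (last char: 'a')
  sorted[8] = cdddacabbdadc$  (last char: '$')
  sorted[9] = dacabbdadc$cdd  (last char: 'd')
  sorted[10] = dadc$cdddacabb  (last char: 'b')
  sorted[11] = dc$cdddacabbda  (last char: 'a')
  sorted[12] = ddacabbdadc$cd  (last char: 'd')
  sorted[13] = dddacabbdadc$c  (last char: 'c')
Last column: ccddabda$dbadc
Original string S is at sorted index 8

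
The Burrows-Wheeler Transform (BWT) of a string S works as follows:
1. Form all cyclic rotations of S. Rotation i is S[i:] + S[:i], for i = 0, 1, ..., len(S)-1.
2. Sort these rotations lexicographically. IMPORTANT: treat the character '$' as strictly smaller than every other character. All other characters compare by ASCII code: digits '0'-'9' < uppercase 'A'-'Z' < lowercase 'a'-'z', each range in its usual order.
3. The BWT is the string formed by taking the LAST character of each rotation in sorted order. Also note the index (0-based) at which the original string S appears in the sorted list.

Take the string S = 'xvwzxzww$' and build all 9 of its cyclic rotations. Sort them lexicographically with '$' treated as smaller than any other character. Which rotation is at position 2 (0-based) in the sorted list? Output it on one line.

Answer: w$xvwzxzw

Derivation:
All 9 rotations (rotation i = S[i:]+S[:i]):
  rot[0] = xvwzxzww$
  rot[1] = vwzxzww$x
  rot[2] = wzxzww$xv
  rot[3] = zxzww$xvw
  rot[4] = xzww$xvwz
  rot[5] = zww$xvwzx
  rot[6] = ww$xvwzxz
  rot[7] = w$xvwzxzw
  rot[8] = $xvwzxzww
Sorted (with $ < everything):
  sorted[0] = $xvwzxzww
  sorted[1] = vwzxzww$x
  sorted[2] = w$xvwzxzw
  sorted[3] = ww$xvwzxz
  sorted[4] = wzxzww$xv
  sorted[5] = xvwzxzww$
  sorted[6] = xzww$xvwz
  sorted[7] = zww$xvwzx
  sorted[8] = zxzww$xvw
sorted[2] = w$xvwzxzw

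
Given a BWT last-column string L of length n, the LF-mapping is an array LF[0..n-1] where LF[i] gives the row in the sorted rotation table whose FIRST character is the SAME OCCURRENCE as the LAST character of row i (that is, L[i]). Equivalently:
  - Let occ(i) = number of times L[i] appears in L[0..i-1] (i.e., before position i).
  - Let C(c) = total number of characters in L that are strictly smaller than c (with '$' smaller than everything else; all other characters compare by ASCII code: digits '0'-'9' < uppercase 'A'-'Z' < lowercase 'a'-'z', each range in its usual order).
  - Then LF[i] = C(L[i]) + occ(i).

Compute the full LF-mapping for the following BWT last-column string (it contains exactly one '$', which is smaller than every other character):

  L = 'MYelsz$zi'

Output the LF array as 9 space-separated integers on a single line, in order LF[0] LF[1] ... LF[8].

Char counts: '$':1, 'M':1, 'Y':1, 'e':1, 'i':1, 'l':1, 's':1, 'z':2
C (first-col start): C('$')=0, C('M')=1, C('Y')=2, C('e')=3, C('i')=4, C('l')=5, C('s')=6, C('z')=7
L[0]='M': occ=0, LF[0]=C('M')+0=1+0=1
L[1]='Y': occ=0, LF[1]=C('Y')+0=2+0=2
L[2]='e': occ=0, LF[2]=C('e')+0=3+0=3
L[3]='l': occ=0, LF[3]=C('l')+0=5+0=5
L[4]='s': occ=0, LF[4]=C('s')+0=6+0=6
L[5]='z': occ=0, LF[5]=C('z')+0=7+0=7
L[6]='$': occ=0, LF[6]=C('$')+0=0+0=0
L[7]='z': occ=1, LF[7]=C('z')+1=7+1=8
L[8]='i': occ=0, LF[8]=C('i')+0=4+0=4

Answer: 1 2 3 5 6 7 0 8 4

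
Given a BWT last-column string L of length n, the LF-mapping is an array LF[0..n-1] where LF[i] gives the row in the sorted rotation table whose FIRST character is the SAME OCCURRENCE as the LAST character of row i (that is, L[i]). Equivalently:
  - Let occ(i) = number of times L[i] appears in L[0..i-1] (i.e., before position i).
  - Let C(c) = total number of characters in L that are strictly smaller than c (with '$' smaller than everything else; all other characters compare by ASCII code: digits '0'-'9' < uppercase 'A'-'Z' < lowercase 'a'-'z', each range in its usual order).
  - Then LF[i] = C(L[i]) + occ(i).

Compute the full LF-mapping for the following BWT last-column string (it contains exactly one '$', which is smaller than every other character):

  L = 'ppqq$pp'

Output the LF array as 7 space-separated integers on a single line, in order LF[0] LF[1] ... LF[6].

Answer: 1 2 5 6 0 3 4

Derivation:
Char counts: '$':1, 'p':4, 'q':2
C (first-col start): C('$')=0, C('p')=1, C('q')=5
L[0]='p': occ=0, LF[0]=C('p')+0=1+0=1
L[1]='p': occ=1, LF[1]=C('p')+1=1+1=2
L[2]='q': occ=0, LF[2]=C('q')+0=5+0=5
L[3]='q': occ=1, LF[3]=C('q')+1=5+1=6
L[4]='$': occ=0, LF[4]=C('$')+0=0+0=0
L[5]='p': occ=2, LF[5]=C('p')+2=1+2=3
L[6]='p': occ=3, LF[6]=C('p')+3=1+3=4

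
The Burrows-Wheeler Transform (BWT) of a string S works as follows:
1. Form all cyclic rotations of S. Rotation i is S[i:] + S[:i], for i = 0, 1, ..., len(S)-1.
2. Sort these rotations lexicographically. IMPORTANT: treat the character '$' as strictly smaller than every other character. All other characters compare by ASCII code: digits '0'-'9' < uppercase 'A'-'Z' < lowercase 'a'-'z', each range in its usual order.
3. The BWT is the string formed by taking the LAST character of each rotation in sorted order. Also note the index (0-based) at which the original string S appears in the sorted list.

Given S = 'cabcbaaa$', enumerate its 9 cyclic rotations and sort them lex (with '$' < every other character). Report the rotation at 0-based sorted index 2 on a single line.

Answer: aa$cabcba

Derivation:
All 9 rotations (rotation i = S[i:]+S[:i]):
  rot[0] = cabcbaaa$
  rot[1] = abcbaaa$c
  rot[2] = bcbaaa$ca
  rot[3] = cbaaa$cab
  rot[4] = baaa$cabc
  rot[5] = aaa$cabcb
  rot[6] = aa$cabcba
  rot[7] = a$cabcbaa
  rot[8] = $cabcbaaa
Sorted (with $ < everything):
  sorted[0] = $cabcbaaa
  sorted[1] = a$cabcbaa
  sorted[2] = aa$cabcba
  sorted[3] = aaa$cabcb
  sorted[4] = abcbaaa$c
  sorted[5] = baaa$cabc
  sorted[6] = bcbaaa$ca
  sorted[7] = cabcbaaa$
  sorted[8] = cbaaa$cab
sorted[2] = aa$cabcba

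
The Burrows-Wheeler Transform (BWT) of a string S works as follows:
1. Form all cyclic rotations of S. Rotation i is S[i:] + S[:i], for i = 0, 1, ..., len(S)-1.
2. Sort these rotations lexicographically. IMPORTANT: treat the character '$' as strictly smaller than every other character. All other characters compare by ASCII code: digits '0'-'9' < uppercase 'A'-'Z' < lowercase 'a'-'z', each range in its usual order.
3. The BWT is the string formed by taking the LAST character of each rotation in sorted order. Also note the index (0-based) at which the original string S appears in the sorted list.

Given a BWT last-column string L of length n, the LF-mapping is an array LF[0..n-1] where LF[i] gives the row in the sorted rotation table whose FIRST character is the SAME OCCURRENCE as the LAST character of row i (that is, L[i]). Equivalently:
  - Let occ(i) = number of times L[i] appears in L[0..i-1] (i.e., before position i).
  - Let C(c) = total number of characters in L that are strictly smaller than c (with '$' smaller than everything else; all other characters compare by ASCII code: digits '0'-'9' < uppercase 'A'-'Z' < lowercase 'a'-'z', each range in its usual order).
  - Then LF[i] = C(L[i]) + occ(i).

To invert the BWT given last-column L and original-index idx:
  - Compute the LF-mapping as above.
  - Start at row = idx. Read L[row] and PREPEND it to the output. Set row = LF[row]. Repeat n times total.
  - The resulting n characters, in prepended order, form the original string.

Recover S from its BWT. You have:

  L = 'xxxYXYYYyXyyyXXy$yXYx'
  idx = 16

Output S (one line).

Answer: yYyyYYXxXYYXyxXXxyyx$

Derivation:
LF mapping: 11 12 13 6 1 7 8 9 15 2 16 17 18 3 4 19 0 20 5 10 14
Walk LF starting at row 16, prepending L[row]:
  step 1: row=16, L[16]='$', prepend. Next row=LF[16]=0
  step 2: row=0, L[0]='x', prepend. Next row=LF[0]=11
  step 3: row=11, L[11]='y', prepend. Next row=LF[11]=17
  step 4: row=17, L[17]='y', prepend. Next row=LF[17]=20
  step 5: row=20, L[20]='x', prepend. Next row=LF[20]=14
  step 6: row=14, L[14]='X', prepend. Next row=LF[14]=4
  step 7: row=4, L[4]='X', prepend. Next row=LF[4]=1
  step 8: row=1, L[1]='x', prepend. Next row=LF[1]=12
  step 9: row=12, L[12]='y', prepend. Next row=LF[12]=18
  step 10: row=18, L[18]='X', prepend. Next row=LF[18]=5
  step 11: row=5, L[5]='Y', prepend. Next row=LF[5]=7
  step 12: row=7, L[7]='Y', prepend. Next row=LF[7]=9
  step 13: row=9, L[9]='X', prepend. Next row=LF[9]=2
  step 14: row=2, L[2]='x', prepend. Next row=LF[2]=13
  step 15: row=13, L[13]='X', prepend. Next row=LF[13]=3
  step 16: row=3, L[3]='Y', prepend. Next row=LF[3]=6
  step 17: row=6, L[6]='Y', prepend. Next row=LF[6]=8
  step 18: row=8, L[8]='y', prepend. Next row=LF[8]=15
  step 19: row=15, L[15]='y', prepend. Next row=LF[15]=19
  step 20: row=19, L[19]='Y', prepend. Next row=LF[19]=10
  step 21: row=10, L[10]='y', prepend. Next row=LF[10]=16
Reversed output: yYyyYYXxXYYXyxXXxyyx$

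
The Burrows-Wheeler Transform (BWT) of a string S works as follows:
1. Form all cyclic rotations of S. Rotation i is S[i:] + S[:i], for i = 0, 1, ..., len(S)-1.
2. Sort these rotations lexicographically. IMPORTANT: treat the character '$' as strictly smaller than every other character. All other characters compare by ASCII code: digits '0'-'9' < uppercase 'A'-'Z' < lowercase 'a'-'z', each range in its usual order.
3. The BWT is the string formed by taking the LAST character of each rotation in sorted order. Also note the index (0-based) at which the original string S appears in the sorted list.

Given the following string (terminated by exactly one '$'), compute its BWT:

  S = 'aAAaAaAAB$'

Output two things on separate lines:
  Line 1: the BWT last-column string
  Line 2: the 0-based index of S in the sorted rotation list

All 10 rotations (rotation i = S[i:]+S[:i]):
  rot[0] = aAAaAaAAB$
  rot[1] = AAaAaAAB$a
  rot[2] = AaAaAAB$aA
  rot[3] = aAaAAB$aAA
  rot[4] = AaAAB$aAAa
  rot[5] = aAAB$aAAaA
  rot[6] = AAB$aAAaAa
  rot[7] = AB$aAAaAaA
  rot[8] = B$aAAaAaAA
  rot[9] = $aAAaAaAAB
Sorted (with $ < everything):
  sorted[0] = $aAAaAaAAB  (last char: 'B')
  sorted[1] = AAB$aAAaAa  (last char: 'a')
  sorted[2] = AAaAaAAB$a  (last char: 'a')
  sorted[3] = AB$aAAaAaA  (last char: 'A')
  sorted[4] = AaAAB$aAAa  (last char: 'a')
  sorted[5] = AaAaAAB$aA  (last char: 'A')
  sorted[6] = B$aAAaAaAA  (last char: 'A')
  sorted[7] = aAAB$aAAaA  (last char: 'A')
  sorted[8] = aAAaAaAAB$  (last char: '$')
  sorted[9] = aAaAAB$aAA  (last char: 'A')
Last column: BaaAaAAA$A
Original string S is at sorted index 8

Answer: BaaAaAAA$A
8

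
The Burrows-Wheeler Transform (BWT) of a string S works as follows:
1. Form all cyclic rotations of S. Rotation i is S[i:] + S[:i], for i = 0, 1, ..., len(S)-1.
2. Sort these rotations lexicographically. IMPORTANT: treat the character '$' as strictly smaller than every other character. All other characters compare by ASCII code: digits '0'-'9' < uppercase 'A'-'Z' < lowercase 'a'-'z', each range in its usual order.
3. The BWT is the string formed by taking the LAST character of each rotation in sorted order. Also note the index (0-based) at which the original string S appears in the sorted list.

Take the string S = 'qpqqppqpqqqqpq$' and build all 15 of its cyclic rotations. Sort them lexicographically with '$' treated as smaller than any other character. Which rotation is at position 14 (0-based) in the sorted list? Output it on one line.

All 15 rotations (rotation i = S[i:]+S[:i]):
  rot[0] = qpqqppqpqqqqpq$
  rot[1] = pqqppqpqqqqpq$q
  rot[2] = qqppqpqqqqpq$qp
  rot[3] = qppqpqqqqpq$qpq
  rot[4] = ppqpqqqqpq$qpqq
  rot[5] = pqpqqqqpq$qpqqp
  rot[6] = qpqqqqpq$qpqqpp
  rot[7] = pqqqqpq$qpqqppq
  rot[8] = qqqqpq$qpqqppqp
  rot[9] = qqqpq$qpqqppqpq
  rot[10] = qqpq$qpqqppqpqq
  rot[11] = qpq$qpqqppqpqqq
  rot[12] = pq$qpqqppqpqqqq
  rot[13] = q$qpqqppqpqqqqp
  rot[14] = $qpqqppqpqqqqpq
Sorted (with $ < everything):
  sorted[0] = $qpqqppqpqqqqpq
  sorted[1] = ppqpqqqqpq$qpqq
  sorted[2] = pq$qpqqppqpqqqq
  sorted[3] = pqpqqqqpq$qpqqp
  sorted[4] = pqqppqpqqqqpq$q
  sorted[5] = pqqqqpq$qpqqppq
  sorted[6] = q$qpqqppqpqqqqp
  sorted[7] = qppqpqqqqpq$qpq
  sorted[8] = qpq$qpqqppqpqqq
  sorted[9] = qpqqppqpqqqqpq$
  sorted[10] = qpqqqqpq$qpqqpp
  sorted[11] = qqppqpqqqqpq$qp
  sorted[12] = qqpq$qpqqppqpqq
  sorted[13] = qqqpq$qpqqppqpq
  sorted[14] = qqqqpq$qpqqppqp
sorted[14] = qqqqpq$qpqqppqp

Answer: qqqqpq$qpqqppqp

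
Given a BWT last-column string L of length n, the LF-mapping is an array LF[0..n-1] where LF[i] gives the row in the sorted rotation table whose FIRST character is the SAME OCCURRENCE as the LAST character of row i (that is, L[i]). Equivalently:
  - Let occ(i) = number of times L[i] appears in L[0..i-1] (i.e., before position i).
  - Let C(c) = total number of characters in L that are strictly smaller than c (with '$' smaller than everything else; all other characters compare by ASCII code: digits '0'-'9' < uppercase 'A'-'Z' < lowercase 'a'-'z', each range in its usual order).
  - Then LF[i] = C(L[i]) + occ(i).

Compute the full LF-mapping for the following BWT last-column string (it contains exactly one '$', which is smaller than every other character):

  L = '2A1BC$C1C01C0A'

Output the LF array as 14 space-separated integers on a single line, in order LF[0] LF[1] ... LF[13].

Answer: 6 7 3 9 10 0 11 4 12 1 5 13 2 8

Derivation:
Char counts: '$':1, '0':2, '1':3, '2':1, 'A':2, 'B':1, 'C':4
C (first-col start): C('$')=0, C('0')=1, C('1')=3, C('2')=6, C('A')=7, C('B')=9, C('C')=10
L[0]='2': occ=0, LF[0]=C('2')+0=6+0=6
L[1]='A': occ=0, LF[1]=C('A')+0=7+0=7
L[2]='1': occ=0, LF[2]=C('1')+0=3+0=3
L[3]='B': occ=0, LF[3]=C('B')+0=9+0=9
L[4]='C': occ=0, LF[4]=C('C')+0=10+0=10
L[5]='$': occ=0, LF[5]=C('$')+0=0+0=0
L[6]='C': occ=1, LF[6]=C('C')+1=10+1=11
L[7]='1': occ=1, LF[7]=C('1')+1=3+1=4
L[8]='C': occ=2, LF[8]=C('C')+2=10+2=12
L[9]='0': occ=0, LF[9]=C('0')+0=1+0=1
L[10]='1': occ=2, LF[10]=C('1')+2=3+2=5
L[11]='C': occ=3, LF[11]=C('C')+3=10+3=13
L[12]='0': occ=1, LF[12]=C('0')+1=1+1=2
L[13]='A': occ=1, LF[13]=C('A')+1=7+1=8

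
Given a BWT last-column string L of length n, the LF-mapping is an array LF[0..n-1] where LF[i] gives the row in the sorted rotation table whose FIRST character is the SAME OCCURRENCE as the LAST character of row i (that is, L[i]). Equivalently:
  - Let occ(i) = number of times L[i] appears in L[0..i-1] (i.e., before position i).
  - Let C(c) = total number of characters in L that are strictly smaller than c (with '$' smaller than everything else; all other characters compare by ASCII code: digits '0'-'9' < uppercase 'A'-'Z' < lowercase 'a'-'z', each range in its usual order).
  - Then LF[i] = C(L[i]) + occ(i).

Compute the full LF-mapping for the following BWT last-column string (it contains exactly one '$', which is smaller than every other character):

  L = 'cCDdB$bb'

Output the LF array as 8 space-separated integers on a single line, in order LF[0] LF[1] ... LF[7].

Char counts: '$':1, 'B':1, 'C':1, 'D':1, 'b':2, 'c':1, 'd':1
C (first-col start): C('$')=0, C('B')=1, C('C')=2, C('D')=3, C('b')=4, C('c')=6, C('d')=7
L[0]='c': occ=0, LF[0]=C('c')+0=6+0=6
L[1]='C': occ=0, LF[1]=C('C')+0=2+0=2
L[2]='D': occ=0, LF[2]=C('D')+0=3+0=3
L[3]='d': occ=0, LF[3]=C('d')+0=7+0=7
L[4]='B': occ=0, LF[4]=C('B')+0=1+0=1
L[5]='$': occ=0, LF[5]=C('$')+0=0+0=0
L[6]='b': occ=0, LF[6]=C('b')+0=4+0=4
L[7]='b': occ=1, LF[7]=C('b')+1=4+1=5

Answer: 6 2 3 7 1 0 4 5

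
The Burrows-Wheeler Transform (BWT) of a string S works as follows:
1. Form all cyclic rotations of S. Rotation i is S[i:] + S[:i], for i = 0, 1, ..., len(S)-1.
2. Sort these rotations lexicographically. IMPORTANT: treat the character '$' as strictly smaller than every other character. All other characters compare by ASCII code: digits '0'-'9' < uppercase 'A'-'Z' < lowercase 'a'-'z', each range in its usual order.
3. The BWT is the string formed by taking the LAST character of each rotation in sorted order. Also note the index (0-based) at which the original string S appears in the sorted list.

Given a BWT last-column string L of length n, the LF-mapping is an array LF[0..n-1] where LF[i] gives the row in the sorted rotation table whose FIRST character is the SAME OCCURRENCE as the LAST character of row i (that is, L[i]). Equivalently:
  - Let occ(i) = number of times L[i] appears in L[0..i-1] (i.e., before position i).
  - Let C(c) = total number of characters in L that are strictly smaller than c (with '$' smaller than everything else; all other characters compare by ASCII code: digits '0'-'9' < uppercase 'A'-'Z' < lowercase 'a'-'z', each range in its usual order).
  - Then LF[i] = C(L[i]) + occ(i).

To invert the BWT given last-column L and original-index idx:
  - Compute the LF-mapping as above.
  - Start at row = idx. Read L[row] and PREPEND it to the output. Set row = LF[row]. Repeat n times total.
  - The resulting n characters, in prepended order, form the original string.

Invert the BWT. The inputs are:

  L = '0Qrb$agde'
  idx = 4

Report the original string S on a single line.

LF mapping: 1 2 8 4 0 3 7 5 6
Walk LF starting at row 4, prepending L[row]:
  step 1: row=4, L[4]='$', prepend. Next row=LF[4]=0
  step 2: row=0, L[0]='0', prepend. Next row=LF[0]=1
  step 3: row=1, L[1]='Q', prepend. Next row=LF[1]=2
  step 4: row=2, L[2]='r', prepend. Next row=LF[2]=8
  step 5: row=8, L[8]='e', prepend. Next row=LF[8]=6
  step 6: row=6, L[6]='g', prepend. Next row=LF[6]=7
  step 7: row=7, L[7]='d', prepend. Next row=LF[7]=5
  step 8: row=5, L[5]='a', prepend. Next row=LF[5]=3
  step 9: row=3, L[3]='b', prepend. Next row=LF[3]=4
Reversed output: badgerQ0$

Answer: badgerQ0$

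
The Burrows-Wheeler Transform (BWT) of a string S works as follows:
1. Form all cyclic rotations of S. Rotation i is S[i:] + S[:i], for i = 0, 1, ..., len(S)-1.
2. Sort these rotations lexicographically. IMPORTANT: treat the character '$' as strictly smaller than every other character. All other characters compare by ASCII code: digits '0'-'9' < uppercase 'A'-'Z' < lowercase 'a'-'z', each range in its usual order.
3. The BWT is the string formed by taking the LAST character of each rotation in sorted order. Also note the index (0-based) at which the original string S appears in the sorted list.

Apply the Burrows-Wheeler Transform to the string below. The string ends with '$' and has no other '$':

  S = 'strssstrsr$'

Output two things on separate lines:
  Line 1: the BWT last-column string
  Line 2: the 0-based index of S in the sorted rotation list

All 11 rotations (rotation i = S[i:]+S[:i]):
  rot[0] = strssstrsr$
  rot[1] = trssstrsr$s
  rot[2] = rssstrsr$st
  rot[3] = ssstrsr$str
  rot[4] = sstrsr$strs
  rot[5] = strsr$strss
  rot[6] = trsr$strsss
  rot[7] = rsr$strssst
  rot[8] = sr$strssstr
  rot[9] = r$strssstrs
  rot[10] = $strssstrsr
Sorted (with $ < everything):
  sorted[0] = $strssstrsr  (last char: 'r')
  sorted[1] = r$strssstrs  (last char: 's')
  sorted[2] = rsr$strssst  (last char: 't')
  sorted[3] = rssstrsr$st  (last char: 't')
  sorted[4] = sr$strssstr  (last char: 'r')
  sorted[5] = ssstrsr$str  (last char: 'r')
  sorted[6] = sstrsr$strs  (last char: 's')
  sorted[7] = strsr$strss  (last char: 's')
  sorted[8] = strssstrsr$  (last char: '$')
  sorted[9] = trsr$strsss  (last char: 's')
  sorted[10] = trssstrsr$s  (last char: 's')
Last column: rsttrrss$ss
Original string S is at sorted index 8

Answer: rsttrrss$ss
8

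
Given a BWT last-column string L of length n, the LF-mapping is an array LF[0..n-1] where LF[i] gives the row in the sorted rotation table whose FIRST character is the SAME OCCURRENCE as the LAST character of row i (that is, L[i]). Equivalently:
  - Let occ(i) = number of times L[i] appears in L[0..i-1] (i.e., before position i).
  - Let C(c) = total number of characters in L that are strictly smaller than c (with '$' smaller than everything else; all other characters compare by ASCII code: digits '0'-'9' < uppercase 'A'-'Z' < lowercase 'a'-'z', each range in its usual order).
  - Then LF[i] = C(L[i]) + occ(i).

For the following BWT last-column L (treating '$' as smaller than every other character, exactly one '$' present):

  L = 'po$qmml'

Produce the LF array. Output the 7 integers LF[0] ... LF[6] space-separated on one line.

Char counts: '$':1, 'l':1, 'm':2, 'o':1, 'p':1, 'q':1
C (first-col start): C('$')=0, C('l')=1, C('m')=2, C('o')=4, C('p')=5, C('q')=6
L[0]='p': occ=0, LF[0]=C('p')+0=5+0=5
L[1]='o': occ=0, LF[1]=C('o')+0=4+0=4
L[2]='$': occ=0, LF[2]=C('$')+0=0+0=0
L[3]='q': occ=0, LF[3]=C('q')+0=6+0=6
L[4]='m': occ=0, LF[4]=C('m')+0=2+0=2
L[5]='m': occ=1, LF[5]=C('m')+1=2+1=3
L[6]='l': occ=0, LF[6]=C('l')+0=1+0=1

Answer: 5 4 0 6 2 3 1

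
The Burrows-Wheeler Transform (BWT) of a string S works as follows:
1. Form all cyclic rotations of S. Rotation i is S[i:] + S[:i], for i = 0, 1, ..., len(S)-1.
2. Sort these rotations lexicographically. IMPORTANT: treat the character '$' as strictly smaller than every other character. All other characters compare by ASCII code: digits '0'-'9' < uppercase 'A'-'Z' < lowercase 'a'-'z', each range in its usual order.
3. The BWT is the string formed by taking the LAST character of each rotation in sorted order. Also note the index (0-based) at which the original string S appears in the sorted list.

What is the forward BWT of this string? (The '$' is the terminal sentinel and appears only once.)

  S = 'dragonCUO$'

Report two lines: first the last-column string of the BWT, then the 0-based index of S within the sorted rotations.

All 10 rotations (rotation i = S[i:]+S[:i]):
  rot[0] = dragonCUO$
  rot[1] = ragonCUO$d
  rot[2] = agonCUO$dr
  rot[3] = gonCUO$dra
  rot[4] = onCUO$drag
  rot[5] = nCUO$drago
  rot[6] = CUO$dragon
  rot[7] = UO$dragonC
  rot[8] = O$dragonCU
  rot[9] = $dragonCUO
Sorted (with $ < everything):
  sorted[0] = $dragonCUO  (last char: 'O')
  sorted[1] = CUO$dragon  (last char: 'n')
  sorted[2] = O$dragonCU  (last char: 'U')
  sorted[3] = UO$dragonC  (last char: 'C')
  sorted[4] = agonCUO$dr  (last char: 'r')
  sorted[5] = dragonCUO$  (last char: '$')
  sorted[6] = gonCUO$dra  (last char: 'a')
  sorted[7] = nCUO$drago  (last char: 'o')
  sorted[8] = onCUO$drag  (last char: 'g')
  sorted[9] = ragonCUO$d  (last char: 'd')
Last column: OnUCr$aogd
Original string S is at sorted index 5

Answer: OnUCr$aogd
5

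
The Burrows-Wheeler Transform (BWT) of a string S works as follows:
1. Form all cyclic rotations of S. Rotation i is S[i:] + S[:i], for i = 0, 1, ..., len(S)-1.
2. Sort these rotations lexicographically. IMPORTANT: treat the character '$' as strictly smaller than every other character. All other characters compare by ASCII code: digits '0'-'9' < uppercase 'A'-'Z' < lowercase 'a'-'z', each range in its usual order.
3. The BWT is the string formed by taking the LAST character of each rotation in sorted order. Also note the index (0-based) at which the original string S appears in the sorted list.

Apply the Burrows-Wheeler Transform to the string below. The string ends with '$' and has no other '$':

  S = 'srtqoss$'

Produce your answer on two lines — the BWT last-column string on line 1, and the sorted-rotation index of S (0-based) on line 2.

Answer: sqtss$or
5

Derivation:
All 8 rotations (rotation i = S[i:]+S[:i]):
  rot[0] = srtqoss$
  rot[1] = rtqoss$s
  rot[2] = tqoss$sr
  rot[3] = qoss$srt
  rot[4] = oss$srtq
  rot[5] = ss$srtqo
  rot[6] = s$srtqos
  rot[7] = $srtqoss
Sorted (with $ < everything):
  sorted[0] = $srtqoss  (last char: 's')
  sorted[1] = oss$srtq  (last char: 'q')
  sorted[2] = qoss$srt  (last char: 't')
  sorted[3] = rtqoss$s  (last char: 's')
  sorted[4] = s$srtqos  (last char: 's')
  sorted[5] = srtqoss$  (last char: '$')
  sorted[6] = ss$srtqo  (last char: 'o')
  sorted[7] = tqoss$sr  (last char: 'r')
Last column: sqtss$or
Original string S is at sorted index 5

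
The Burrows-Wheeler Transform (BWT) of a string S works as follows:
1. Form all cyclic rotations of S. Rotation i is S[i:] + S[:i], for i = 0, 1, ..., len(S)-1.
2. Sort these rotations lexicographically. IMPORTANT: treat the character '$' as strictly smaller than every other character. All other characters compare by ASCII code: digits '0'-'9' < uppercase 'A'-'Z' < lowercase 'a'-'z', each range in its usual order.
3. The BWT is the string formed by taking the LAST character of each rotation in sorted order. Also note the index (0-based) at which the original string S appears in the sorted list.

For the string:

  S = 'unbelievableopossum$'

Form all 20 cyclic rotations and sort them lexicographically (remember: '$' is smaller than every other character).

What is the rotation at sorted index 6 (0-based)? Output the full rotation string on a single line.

Answer: evableopossum$unbeli

Derivation:
All 20 rotations (rotation i = S[i:]+S[:i]):
  rot[0] = unbelievableopossum$
  rot[1] = nbelievableopossum$u
  rot[2] = believableopossum$un
  rot[3] = elievableopossum$unb
  rot[4] = lievableopossum$unbe
  rot[5] = ievableopossum$unbel
  rot[6] = evableopossum$unbeli
  rot[7] = vableopossum$unbelie
  rot[8] = ableopossum$unbeliev
  rot[9] = bleopossum$unbelieva
  rot[10] = leopossum$unbelievab
  rot[11] = eopossum$unbelievabl
  rot[12] = opossum$unbelievable
  rot[13] = possum$unbelievableo
  rot[14] = ossum$unbelievableop
  rot[15] = ssum$unbelievableopo
  rot[16] = sum$unbelievableopos
  rot[17] = um$unbelievableoposs
  rot[18] = m$unbelievableopossu
  rot[19] = $unbelievableopossum
Sorted (with $ < everything):
  sorted[0] = $unbelievableopossum
  sorted[1] = ableopossum$unbeliev
  sorted[2] = believableopossum$un
  sorted[3] = bleopossum$unbelieva
  sorted[4] = elievableopossum$unb
  sorted[5] = eopossum$unbelievabl
  sorted[6] = evableopossum$unbeli
  sorted[7] = ievableopossum$unbel
  sorted[8] = leopossum$unbelievab
  sorted[9] = lievableopossum$unbe
  sorted[10] = m$unbelievableopossu
  sorted[11] = nbelievableopossum$u
  sorted[12] = opossum$unbelievable
  sorted[13] = ossum$unbelievableop
  sorted[14] = possum$unbelievableo
  sorted[15] = ssum$unbelievableopo
  sorted[16] = sum$unbelievableopos
  sorted[17] = um$unbelievableoposs
  sorted[18] = unbelievableopossum$
  sorted[19] = vableopossum$unbelie
sorted[6] = evableopossum$unbeli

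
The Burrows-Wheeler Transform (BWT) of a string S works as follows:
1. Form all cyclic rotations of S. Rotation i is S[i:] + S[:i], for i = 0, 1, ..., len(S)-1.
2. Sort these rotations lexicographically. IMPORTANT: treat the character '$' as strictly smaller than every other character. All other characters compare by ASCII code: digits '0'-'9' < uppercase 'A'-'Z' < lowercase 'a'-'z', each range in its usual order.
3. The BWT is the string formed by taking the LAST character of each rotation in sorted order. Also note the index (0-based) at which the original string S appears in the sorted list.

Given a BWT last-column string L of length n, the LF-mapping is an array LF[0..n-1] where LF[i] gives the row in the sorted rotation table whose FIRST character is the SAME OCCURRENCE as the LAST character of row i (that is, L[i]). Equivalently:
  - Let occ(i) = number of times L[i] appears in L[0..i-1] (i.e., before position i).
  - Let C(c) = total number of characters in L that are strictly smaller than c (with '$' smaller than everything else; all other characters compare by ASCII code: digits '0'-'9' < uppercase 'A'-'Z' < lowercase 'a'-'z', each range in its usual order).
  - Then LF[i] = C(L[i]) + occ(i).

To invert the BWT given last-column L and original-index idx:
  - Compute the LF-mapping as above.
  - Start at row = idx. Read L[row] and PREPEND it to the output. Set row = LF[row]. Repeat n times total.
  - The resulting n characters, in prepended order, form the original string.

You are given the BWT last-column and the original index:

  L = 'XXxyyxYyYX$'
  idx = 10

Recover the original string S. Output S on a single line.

LF mapping: 1 2 6 8 9 7 4 10 5 3 0
Walk LF starting at row 10, prepending L[row]:
  step 1: row=10, L[10]='$', prepend. Next row=LF[10]=0
  step 2: row=0, L[0]='X', prepend. Next row=LF[0]=1
  step 3: row=1, L[1]='X', prepend. Next row=LF[1]=2
  step 4: row=2, L[2]='x', prepend. Next row=LF[2]=6
  step 5: row=6, L[6]='Y', prepend. Next row=LF[6]=4
  step 6: row=4, L[4]='y', prepend. Next row=LF[4]=9
  step 7: row=9, L[9]='X', prepend. Next row=LF[9]=3
  step 8: row=3, L[3]='y', prepend. Next row=LF[3]=8
  step 9: row=8, L[8]='Y', prepend. Next row=LF[8]=5
  step 10: row=5, L[5]='x', prepend. Next row=LF[5]=7
  step 11: row=7, L[7]='y', prepend. Next row=LF[7]=10
Reversed output: yxYyXyYxXX$

Answer: yxYyXyYxXX$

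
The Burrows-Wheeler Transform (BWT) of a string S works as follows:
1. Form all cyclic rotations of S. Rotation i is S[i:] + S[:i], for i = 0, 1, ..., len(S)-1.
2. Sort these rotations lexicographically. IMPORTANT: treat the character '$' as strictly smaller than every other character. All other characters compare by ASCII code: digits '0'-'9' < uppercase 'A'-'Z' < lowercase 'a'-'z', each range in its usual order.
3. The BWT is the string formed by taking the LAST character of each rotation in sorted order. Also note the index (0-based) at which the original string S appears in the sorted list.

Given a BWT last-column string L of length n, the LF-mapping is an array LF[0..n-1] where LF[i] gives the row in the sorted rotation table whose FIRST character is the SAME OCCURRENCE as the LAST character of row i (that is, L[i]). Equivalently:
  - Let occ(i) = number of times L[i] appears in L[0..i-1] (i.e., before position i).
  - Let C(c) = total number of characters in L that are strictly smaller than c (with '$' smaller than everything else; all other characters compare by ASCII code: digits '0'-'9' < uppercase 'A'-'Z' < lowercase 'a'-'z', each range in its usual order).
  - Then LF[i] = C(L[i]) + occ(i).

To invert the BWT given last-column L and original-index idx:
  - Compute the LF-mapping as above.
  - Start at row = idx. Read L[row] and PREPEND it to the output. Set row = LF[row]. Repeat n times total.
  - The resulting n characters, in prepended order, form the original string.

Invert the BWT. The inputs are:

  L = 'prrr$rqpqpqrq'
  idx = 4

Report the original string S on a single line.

LF mapping: 1 8 9 10 0 11 4 2 5 3 6 12 7
Walk LF starting at row 4, prepending L[row]:
  step 1: row=4, L[4]='$', prepend. Next row=LF[4]=0
  step 2: row=0, L[0]='p', prepend. Next row=LF[0]=1
  step 3: row=1, L[1]='r', prepend. Next row=LF[1]=8
  step 4: row=8, L[8]='q', prepend. Next row=LF[8]=5
  step 5: row=5, L[5]='r', prepend. Next row=LF[5]=11
  step 6: row=11, L[11]='r', prepend. Next row=LF[11]=12
  step 7: row=12, L[12]='q', prepend. Next row=LF[12]=7
  step 8: row=7, L[7]='p', prepend. Next row=LF[7]=2
  step 9: row=2, L[2]='r', prepend. Next row=LF[2]=9
  step 10: row=9, L[9]='p', prepend. Next row=LF[9]=3
  step 11: row=3, L[3]='r', prepend. Next row=LF[3]=10
  step 12: row=10, L[10]='q', prepend. Next row=LF[10]=6
  step 13: row=6, L[6]='q', prepend. Next row=LF[6]=4
Reversed output: qqrprpqrrqrp$

Answer: qqrprpqrrqrp$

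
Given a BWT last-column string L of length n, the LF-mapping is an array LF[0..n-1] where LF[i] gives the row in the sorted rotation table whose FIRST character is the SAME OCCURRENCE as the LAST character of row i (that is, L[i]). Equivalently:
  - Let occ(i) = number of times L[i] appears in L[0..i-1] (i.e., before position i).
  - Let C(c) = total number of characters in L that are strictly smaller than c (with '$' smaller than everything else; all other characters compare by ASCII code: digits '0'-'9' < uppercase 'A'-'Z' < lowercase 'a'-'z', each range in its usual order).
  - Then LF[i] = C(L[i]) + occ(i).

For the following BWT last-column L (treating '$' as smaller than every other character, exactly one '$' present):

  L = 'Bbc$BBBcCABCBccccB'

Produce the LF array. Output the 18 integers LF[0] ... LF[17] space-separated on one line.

Answer: 2 11 12 0 3 4 5 13 9 1 6 10 7 14 15 16 17 8

Derivation:
Char counts: '$':1, 'A':1, 'B':7, 'C':2, 'b':1, 'c':6
C (first-col start): C('$')=0, C('A')=1, C('B')=2, C('C')=9, C('b')=11, C('c')=12
L[0]='B': occ=0, LF[0]=C('B')+0=2+0=2
L[1]='b': occ=0, LF[1]=C('b')+0=11+0=11
L[2]='c': occ=0, LF[2]=C('c')+0=12+0=12
L[3]='$': occ=0, LF[3]=C('$')+0=0+0=0
L[4]='B': occ=1, LF[4]=C('B')+1=2+1=3
L[5]='B': occ=2, LF[5]=C('B')+2=2+2=4
L[6]='B': occ=3, LF[6]=C('B')+3=2+3=5
L[7]='c': occ=1, LF[7]=C('c')+1=12+1=13
L[8]='C': occ=0, LF[8]=C('C')+0=9+0=9
L[9]='A': occ=0, LF[9]=C('A')+0=1+0=1
L[10]='B': occ=4, LF[10]=C('B')+4=2+4=6
L[11]='C': occ=1, LF[11]=C('C')+1=9+1=10
L[12]='B': occ=5, LF[12]=C('B')+5=2+5=7
L[13]='c': occ=2, LF[13]=C('c')+2=12+2=14
L[14]='c': occ=3, LF[14]=C('c')+3=12+3=15
L[15]='c': occ=4, LF[15]=C('c')+4=12+4=16
L[16]='c': occ=5, LF[16]=C('c')+5=12+5=17
L[17]='B': occ=6, LF[17]=C('B')+6=2+6=8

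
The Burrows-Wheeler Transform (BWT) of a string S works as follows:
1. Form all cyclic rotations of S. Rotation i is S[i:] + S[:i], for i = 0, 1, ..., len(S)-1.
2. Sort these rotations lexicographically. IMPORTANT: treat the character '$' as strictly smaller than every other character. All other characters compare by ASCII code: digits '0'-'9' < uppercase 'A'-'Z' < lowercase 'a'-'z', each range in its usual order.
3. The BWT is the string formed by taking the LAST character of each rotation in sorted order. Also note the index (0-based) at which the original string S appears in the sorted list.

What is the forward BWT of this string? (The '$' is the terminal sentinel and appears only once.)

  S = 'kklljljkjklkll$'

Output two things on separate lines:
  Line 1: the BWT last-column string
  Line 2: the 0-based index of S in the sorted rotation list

All 15 rotations (rotation i = S[i:]+S[:i]):
  rot[0] = kklljljkjklkll$
  rot[1] = klljljkjklkll$k
  rot[2] = lljljkjklkll$kk
  rot[3] = ljljkjklkll$kkl
  rot[4] = jljkjklkll$kkll
  rot[5] = ljkjklkll$kkllj
  rot[6] = jkjklkll$kklljl
  rot[7] = kjklkll$kklljlj
  rot[8] = jklkll$kklljljk
  rot[9] = klkll$kklljljkj
  rot[10] = lkll$kklljljkjk
  rot[11] = kll$kklljljkjkl
  rot[12] = ll$kklljljkjklk
  rot[13] = l$kklljljkjklkl
  rot[14] = $kklljljkjklkll
Sorted (with $ < everything):
  sorted[0] = $kklljljkjklkll  (last char: 'l')
  sorted[1] = jkjklkll$kklljl  (last char: 'l')
  sorted[2] = jklkll$kklljljk  (last char: 'k')
  sorted[3] = jljkjklkll$kkll  (last char: 'l')
  sorted[4] = kjklkll$kklljlj  (last char: 'j')
  sorted[5] = kklljljkjklkll$  (last char: '$')
  sorted[6] = klkll$kklljljkj  (last char: 'j')
  sorted[7] = kll$kklljljkjkl  (last char: 'l')
  sorted[8] = klljljkjklkll$k  (last char: 'k')
  sorted[9] = l$kklljljkjklkl  (last char: 'l')
  sorted[10] = ljkjklkll$kkllj  (last char: 'j')
  sorted[11] = ljljkjklkll$kkl  (last char: 'l')
  sorted[12] = lkll$kklljljkjk  (last char: 'k')
  sorted[13] = ll$kklljljkjklk  (last char: 'k')
  sorted[14] = lljljkjklkll$kk  (last char: 'k')
Last column: llklj$jlkljlkkk
Original string S is at sorted index 5

Answer: llklj$jlkljlkkk
5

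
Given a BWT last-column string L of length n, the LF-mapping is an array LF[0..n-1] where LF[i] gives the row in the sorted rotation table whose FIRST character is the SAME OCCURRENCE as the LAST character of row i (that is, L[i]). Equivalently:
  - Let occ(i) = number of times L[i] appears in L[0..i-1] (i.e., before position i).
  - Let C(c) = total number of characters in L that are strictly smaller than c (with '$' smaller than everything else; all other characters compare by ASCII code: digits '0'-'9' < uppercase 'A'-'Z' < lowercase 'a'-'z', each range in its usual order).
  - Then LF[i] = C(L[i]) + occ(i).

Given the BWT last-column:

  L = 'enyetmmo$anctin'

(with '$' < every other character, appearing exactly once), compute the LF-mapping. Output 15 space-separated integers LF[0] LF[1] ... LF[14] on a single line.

Answer: 3 8 14 4 12 6 7 11 0 1 9 2 13 5 10

Derivation:
Char counts: '$':1, 'a':1, 'c':1, 'e':2, 'i':1, 'm':2, 'n':3, 'o':1, 't':2, 'y':1
C (first-col start): C('$')=0, C('a')=1, C('c')=2, C('e')=3, C('i')=5, C('m')=6, C('n')=8, C('o')=11, C('t')=12, C('y')=14
L[0]='e': occ=0, LF[0]=C('e')+0=3+0=3
L[1]='n': occ=0, LF[1]=C('n')+0=8+0=8
L[2]='y': occ=0, LF[2]=C('y')+0=14+0=14
L[3]='e': occ=1, LF[3]=C('e')+1=3+1=4
L[4]='t': occ=0, LF[4]=C('t')+0=12+0=12
L[5]='m': occ=0, LF[5]=C('m')+0=6+0=6
L[6]='m': occ=1, LF[6]=C('m')+1=6+1=7
L[7]='o': occ=0, LF[7]=C('o')+0=11+0=11
L[8]='$': occ=0, LF[8]=C('$')+0=0+0=0
L[9]='a': occ=0, LF[9]=C('a')+0=1+0=1
L[10]='n': occ=1, LF[10]=C('n')+1=8+1=9
L[11]='c': occ=0, LF[11]=C('c')+0=2+0=2
L[12]='t': occ=1, LF[12]=C('t')+1=12+1=13
L[13]='i': occ=0, LF[13]=C('i')+0=5+0=5
L[14]='n': occ=2, LF[14]=C('n')+2=8+2=10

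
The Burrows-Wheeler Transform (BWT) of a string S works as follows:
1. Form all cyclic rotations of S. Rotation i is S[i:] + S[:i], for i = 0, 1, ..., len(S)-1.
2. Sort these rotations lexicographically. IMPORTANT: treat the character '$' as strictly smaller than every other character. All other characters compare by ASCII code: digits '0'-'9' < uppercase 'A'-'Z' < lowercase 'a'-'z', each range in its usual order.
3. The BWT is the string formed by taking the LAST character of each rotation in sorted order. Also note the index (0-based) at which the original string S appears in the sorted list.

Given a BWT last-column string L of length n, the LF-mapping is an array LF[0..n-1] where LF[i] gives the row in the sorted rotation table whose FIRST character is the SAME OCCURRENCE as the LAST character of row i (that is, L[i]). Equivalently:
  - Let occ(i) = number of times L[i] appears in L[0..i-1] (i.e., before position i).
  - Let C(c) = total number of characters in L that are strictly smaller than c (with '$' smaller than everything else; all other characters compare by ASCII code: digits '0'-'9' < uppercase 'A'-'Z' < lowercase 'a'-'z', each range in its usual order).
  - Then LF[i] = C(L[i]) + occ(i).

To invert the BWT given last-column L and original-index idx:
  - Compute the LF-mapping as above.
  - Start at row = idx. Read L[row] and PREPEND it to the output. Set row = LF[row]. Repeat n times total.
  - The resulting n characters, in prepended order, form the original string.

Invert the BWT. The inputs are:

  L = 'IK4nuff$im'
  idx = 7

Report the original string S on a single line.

Answer: muffinK4I$

Derivation:
LF mapping: 2 3 1 8 9 4 5 0 6 7
Walk LF starting at row 7, prepending L[row]:
  step 1: row=7, L[7]='$', prepend. Next row=LF[7]=0
  step 2: row=0, L[0]='I', prepend. Next row=LF[0]=2
  step 3: row=2, L[2]='4', prepend. Next row=LF[2]=1
  step 4: row=1, L[1]='K', prepend. Next row=LF[1]=3
  step 5: row=3, L[3]='n', prepend. Next row=LF[3]=8
  step 6: row=8, L[8]='i', prepend. Next row=LF[8]=6
  step 7: row=6, L[6]='f', prepend. Next row=LF[6]=5
  step 8: row=5, L[5]='f', prepend. Next row=LF[5]=4
  step 9: row=4, L[4]='u', prepend. Next row=LF[4]=9
  step 10: row=9, L[9]='m', prepend. Next row=LF[9]=7
Reversed output: muffinK4I$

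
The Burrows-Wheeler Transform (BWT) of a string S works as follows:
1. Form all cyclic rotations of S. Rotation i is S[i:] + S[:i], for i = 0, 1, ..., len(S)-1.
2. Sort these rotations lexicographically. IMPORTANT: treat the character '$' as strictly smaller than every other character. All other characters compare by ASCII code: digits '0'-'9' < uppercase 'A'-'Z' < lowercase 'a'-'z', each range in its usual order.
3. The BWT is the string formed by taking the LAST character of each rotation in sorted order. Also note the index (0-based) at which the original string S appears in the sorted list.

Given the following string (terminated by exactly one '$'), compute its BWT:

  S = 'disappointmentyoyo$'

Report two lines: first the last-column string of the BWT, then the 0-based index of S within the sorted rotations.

All 19 rotations (rotation i = S[i:]+S[:i]):
  rot[0] = disappointmentyoyo$
  rot[1] = isappointmentyoyo$d
  rot[2] = sappointmentyoyo$di
  rot[3] = appointmentyoyo$dis
  rot[4] = ppointmentyoyo$disa
  rot[5] = pointmentyoyo$disap
  rot[6] = ointmentyoyo$disapp
  rot[7] = intmentyoyo$disappo
  rot[8] = ntmentyoyo$disappoi
  rot[9] = tmentyoyo$disappoin
  rot[10] = mentyoyo$disappoint
  rot[11] = entyoyo$disappointm
  rot[12] = ntyoyo$disappointme
  rot[13] = tyoyo$disappointmen
  rot[14] = yoyo$disappointment
  rot[15] = oyo$disappointmenty
  rot[16] = yo$disappointmentyo
  rot[17] = o$disappointmentyoy
  rot[18] = $disappointmentyoyo
Sorted (with $ < everything):
  sorted[0] = $disappointmentyoyo  (last char: 'o')
  sorted[1] = appointmentyoyo$dis  (last char: 's')
  sorted[2] = disappointmentyoyo$  (last char: '$')
  sorted[3] = entyoyo$disappointm  (last char: 'm')
  sorted[4] = intmentyoyo$disappo  (last char: 'o')
  sorted[5] = isappointmentyoyo$d  (last char: 'd')
  sorted[6] = mentyoyo$disappoint  (last char: 't')
  sorted[7] = ntmentyoyo$disappoi  (last char: 'i')
  sorted[8] = ntyoyo$disappointme  (last char: 'e')
  sorted[9] = o$disappointmentyoy  (last char: 'y')
  sorted[10] = ointmentyoyo$disapp  (last char: 'p')
  sorted[11] = oyo$disappointmenty  (last char: 'y')
  sorted[12] = pointmentyoyo$disap  (last char: 'p')
  sorted[13] = ppointmentyoyo$disa  (last char: 'a')
  sorted[14] = sappointmentyoyo$di  (last char: 'i')
  sorted[15] = tmentyoyo$disappoin  (last char: 'n')
  sorted[16] = tyoyo$disappointmen  (last char: 'n')
  sorted[17] = yo$disappointmentyo  (last char: 'o')
  sorted[18] = yoyo$disappointment  (last char: 't')
Last column: os$modtieypypainnot
Original string S is at sorted index 2

Answer: os$modtieypypainnot
2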